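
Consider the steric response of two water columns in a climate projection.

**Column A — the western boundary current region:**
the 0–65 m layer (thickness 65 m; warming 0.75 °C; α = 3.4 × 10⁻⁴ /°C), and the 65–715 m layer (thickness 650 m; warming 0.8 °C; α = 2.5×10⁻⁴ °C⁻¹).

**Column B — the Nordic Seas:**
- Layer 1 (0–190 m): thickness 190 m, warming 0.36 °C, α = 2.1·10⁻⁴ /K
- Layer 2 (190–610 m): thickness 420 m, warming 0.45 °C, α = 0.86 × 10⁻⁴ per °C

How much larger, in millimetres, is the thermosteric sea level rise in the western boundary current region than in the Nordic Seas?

120 mm

A Layer 1: 0.75 × 65 × 3.4×10⁻⁴ = 0.016575 m
A Layer 2: 0.8 × 2.5×10⁻⁴ × 650 = 0.13000 m
A total: 0.146575 m
B 2.1×10⁻⁴ × 0.36 × 190 = 0.014364 m
B 190–610 m: 0.86×10⁻⁴ × 420 × 0.45 = 0.016254 m
B total: 0.030618 m
Difference: 0.146575 − 0.030618 = 0.115957 m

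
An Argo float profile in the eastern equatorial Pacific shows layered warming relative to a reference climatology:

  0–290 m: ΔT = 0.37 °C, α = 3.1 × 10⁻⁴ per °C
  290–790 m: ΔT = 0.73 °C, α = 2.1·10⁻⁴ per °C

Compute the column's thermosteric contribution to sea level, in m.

Δh ≈ 0.110 m

0–290 m: 3.1×10⁻⁴ × 290 × 0.37 = 0.033263 m
Layer 2: 0.73 × 2.1×10⁻⁴ × 500 = 0.07665 m
Δh = 0.033263 + 0.07665 = 0.109913 m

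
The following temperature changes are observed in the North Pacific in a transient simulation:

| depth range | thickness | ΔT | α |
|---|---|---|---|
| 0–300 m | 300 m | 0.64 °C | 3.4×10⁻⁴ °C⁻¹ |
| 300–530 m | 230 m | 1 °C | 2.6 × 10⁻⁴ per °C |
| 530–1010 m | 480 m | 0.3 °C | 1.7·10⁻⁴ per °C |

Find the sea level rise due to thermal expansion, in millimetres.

3.4×10⁻⁴ × 0.64 × 300 = 0.06528 m
300–530 m: 1 × 2.6×10⁻⁴ × 230 = 0.05980 m
530–1010 m: 480 × 1.7×10⁻⁴ × 0.3 = 0.02448 m
Δh = 0.06528 + 0.05980 + 0.02448 = 0.14956 m

about 150 mm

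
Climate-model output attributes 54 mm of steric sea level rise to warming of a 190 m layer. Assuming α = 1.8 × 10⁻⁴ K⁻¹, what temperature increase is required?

ΔT = Δh/(αH) = 0.054 / (1.8×10⁻⁴ × 190) ≈ 1.579 °C

ΔT ≈ 1.6 °C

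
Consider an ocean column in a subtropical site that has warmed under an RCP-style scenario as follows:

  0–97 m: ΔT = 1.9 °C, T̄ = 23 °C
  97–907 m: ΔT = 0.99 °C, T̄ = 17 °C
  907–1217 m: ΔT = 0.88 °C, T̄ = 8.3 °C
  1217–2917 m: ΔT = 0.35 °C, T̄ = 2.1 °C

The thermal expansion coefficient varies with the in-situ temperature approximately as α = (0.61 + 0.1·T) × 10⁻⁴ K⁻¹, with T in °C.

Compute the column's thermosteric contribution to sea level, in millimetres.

Layer 1: α = (0.61 + 0.1×23)×10⁻⁴ = 2.91×10⁻⁴ K⁻¹
Layer 2: α = (0.61 + 0.1×17)×10⁻⁴ = 2.31×10⁻⁴ K⁻¹
Layer 3: α = (0.61 + 0.1×8.3)×10⁻⁴ = 1.44×10⁻⁴ K⁻¹
Layer 4: α = (0.61 + 0.1×2.1)×10⁻⁴ = 0.82×10⁻⁴ K⁻¹
Layer 1: 97 × 1.9 × 2.91×10⁻⁴ = 0.0536313 m
Layer 2: 810 × 2.31×10⁻⁴ × 0.99 = 0.1852389 m
Layer 3: 310 × 0.88 × 1.44×10⁻⁴ = 0.0392832 m
1217–2917 m: 1700 × 0.82×10⁻⁴ × 0.35 = 0.04879 m
Δh = 0.0536313 + 0.1852389 + 0.0392832 + 0.04879 = 0.3269434 m

about 327 mm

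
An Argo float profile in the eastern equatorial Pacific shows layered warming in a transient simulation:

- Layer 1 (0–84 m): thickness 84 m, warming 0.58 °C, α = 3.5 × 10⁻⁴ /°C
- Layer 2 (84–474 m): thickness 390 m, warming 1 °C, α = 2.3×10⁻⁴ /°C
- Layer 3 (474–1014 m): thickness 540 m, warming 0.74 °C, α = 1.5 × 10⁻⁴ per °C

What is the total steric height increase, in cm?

0–84 m: 3.5×10⁻⁴ × 84 × 0.58 = 0.017052 m
84–474 m: 2.3×10⁻⁴ × 1 × 390 = 0.08970 m
Layer 3: 1.5×10⁻⁴ × 0.74 × 540 = 0.05994 m
Δh = 0.017052 + 0.08970 + 0.05994 = 0.166692 m ≈ 17 cm

Δh ≈ 17 cm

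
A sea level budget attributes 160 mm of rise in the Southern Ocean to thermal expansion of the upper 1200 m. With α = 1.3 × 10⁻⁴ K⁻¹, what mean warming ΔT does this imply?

about 1.03 °C

ΔT = Δh/(αH) = 0.16 / (1.3×10⁻⁴ × 1200) ≈ 1.026 °C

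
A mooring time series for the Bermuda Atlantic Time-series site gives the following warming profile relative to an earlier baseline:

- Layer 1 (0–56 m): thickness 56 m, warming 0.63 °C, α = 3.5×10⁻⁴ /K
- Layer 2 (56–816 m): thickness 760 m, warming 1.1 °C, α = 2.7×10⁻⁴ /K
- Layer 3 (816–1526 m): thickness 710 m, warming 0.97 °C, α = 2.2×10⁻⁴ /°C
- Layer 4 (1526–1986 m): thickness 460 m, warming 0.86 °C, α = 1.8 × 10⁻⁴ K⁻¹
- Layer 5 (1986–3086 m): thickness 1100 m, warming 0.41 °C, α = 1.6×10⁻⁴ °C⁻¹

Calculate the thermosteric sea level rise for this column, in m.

0.53 m

3.5×10⁻⁴ × 0.63 × 56 = 0.012348 m
56–816 m: 2.7×10⁻⁴ × 760 × 1.1 = 0.22572 m
816–1526 m: 710 × 2.2×10⁻⁴ × 0.97 = 0.151514 m
1526–1986 m: 1.8×10⁻⁴ × 0.86 × 460 = 0.071208 m
1986–3086 m: 1100 × 1.6×10⁻⁴ × 0.41 = 0.07216 m
Δh = 0.012348 + 0.22572 + 0.151514 + 0.071208 + 0.07216 = 0.53295 m ≈ 0.53 m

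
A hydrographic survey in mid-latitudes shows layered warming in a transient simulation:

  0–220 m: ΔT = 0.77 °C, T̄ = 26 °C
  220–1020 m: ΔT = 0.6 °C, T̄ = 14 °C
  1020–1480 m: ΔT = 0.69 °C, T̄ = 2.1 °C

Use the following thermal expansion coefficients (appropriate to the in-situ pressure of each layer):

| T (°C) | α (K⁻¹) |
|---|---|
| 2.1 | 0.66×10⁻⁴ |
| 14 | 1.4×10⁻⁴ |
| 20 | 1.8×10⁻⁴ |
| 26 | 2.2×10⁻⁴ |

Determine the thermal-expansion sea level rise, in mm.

about 130 mm

Layer 1 at 26 °C → α = 2.2×10⁻⁴ K⁻¹
Layer 2 at 14 °C → α = 1.4×10⁻⁴ K⁻¹
Layer 3 at 2.1 °C → α = 0.66×10⁻⁴ K⁻¹
0–220 m: 220 × 2.2×10⁻⁴ × 0.77 = 0.037268 m
800 × 0.6 × 1.4×10⁻⁴ = 0.06720 m
0.66×10⁻⁴ × 0.69 × 460 = 0.0209484 m
Δh = 0.037268 + 0.06720 + 0.0209484 = 0.1254164 m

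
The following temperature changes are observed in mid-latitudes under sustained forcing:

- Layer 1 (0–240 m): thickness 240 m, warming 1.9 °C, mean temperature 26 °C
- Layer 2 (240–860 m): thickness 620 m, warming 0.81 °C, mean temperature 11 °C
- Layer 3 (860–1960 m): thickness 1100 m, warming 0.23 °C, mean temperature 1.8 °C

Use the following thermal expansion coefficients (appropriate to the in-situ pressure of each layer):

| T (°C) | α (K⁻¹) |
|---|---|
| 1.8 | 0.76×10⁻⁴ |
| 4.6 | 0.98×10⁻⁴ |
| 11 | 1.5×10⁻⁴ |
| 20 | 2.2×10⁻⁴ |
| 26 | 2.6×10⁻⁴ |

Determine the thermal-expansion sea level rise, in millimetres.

about 210 mm

Layer 1 at 26 °C → α = 2.6×10⁻⁴ K⁻¹
Layer 2 at 11 °C → α = 1.5×10⁻⁴ K⁻¹
Layer 3 at 1.8 °C → α = 0.76×10⁻⁴ K⁻¹
2.6×10⁻⁴ × 1.9 × 240 = 0.11856 m
240–860 m: 1.5×10⁻⁴ × 0.81 × 620 = 0.07533 m
0.23 × 0.76×10⁻⁴ × 1100 = 0.019228 m
Δh = 0.11856 + 0.07533 + 0.019228 = 0.213118 m ≈ 210 mm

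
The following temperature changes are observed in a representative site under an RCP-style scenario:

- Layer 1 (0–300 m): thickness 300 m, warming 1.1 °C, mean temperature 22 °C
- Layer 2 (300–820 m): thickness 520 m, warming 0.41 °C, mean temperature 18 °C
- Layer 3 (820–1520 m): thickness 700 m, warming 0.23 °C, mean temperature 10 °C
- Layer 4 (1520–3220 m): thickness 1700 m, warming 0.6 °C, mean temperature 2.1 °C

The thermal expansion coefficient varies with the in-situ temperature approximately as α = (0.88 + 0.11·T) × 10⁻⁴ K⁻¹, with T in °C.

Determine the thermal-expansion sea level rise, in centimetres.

Δh = 31.5 cm

Layer 1: α = (0.88 + 0.11×22)×10⁻⁴ = 3.3×10⁻⁴ K⁻¹
Layer 2: α = (0.88 + 0.11×18)×10⁻⁴ = 2.86×10⁻⁴ K⁻¹
Layer 3: α = (0.88 + 0.11×10)×10⁻⁴ = 1.98×10⁻⁴ K⁻¹
Layer 4: α = (0.88 + 0.11×2.1)×10⁻⁴ = 1.111×10⁻⁴ K⁻¹
0–300 m: 1.1 × 300 × 3.3×10⁻⁴ = 0.10890 m
300–820 m: 520 × 0.41 × 2.86×10⁻⁴ = 0.0609752 m
820–1520 m: 700 × 0.23 × 1.98×10⁻⁴ = 0.031878 m
1520–3220 m: 1.111×10⁻⁴ × 1700 × 0.6 = 0.113322 m
Δh = 0.10890 + 0.0609752 + 0.031878 + 0.113322 = 0.3150752 m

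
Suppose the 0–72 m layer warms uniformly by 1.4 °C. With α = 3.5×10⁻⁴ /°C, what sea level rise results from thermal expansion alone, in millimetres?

about 35.3 mm

Δh = αΔT·H = 3.5×10⁻⁴ × 1.4 × 72 = 0.03528 m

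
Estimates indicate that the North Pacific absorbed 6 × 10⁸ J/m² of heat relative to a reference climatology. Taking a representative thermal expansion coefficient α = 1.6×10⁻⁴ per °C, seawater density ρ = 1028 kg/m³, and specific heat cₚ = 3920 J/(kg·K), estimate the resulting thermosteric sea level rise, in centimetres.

Δh = 2.4 cm

Δh = αQ/(ρcₚ) = 1.6×10⁻⁴ × 6×10⁸ / (1028 × 3920) ≈ 0.023823 m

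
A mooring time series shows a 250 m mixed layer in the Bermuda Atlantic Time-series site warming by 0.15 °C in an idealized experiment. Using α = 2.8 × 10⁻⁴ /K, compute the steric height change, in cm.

Δh = αΔT·H = 2.8×10⁻⁴ × 0.15 × 250 = 0.01050 m

Δh ≈ 1.05 cm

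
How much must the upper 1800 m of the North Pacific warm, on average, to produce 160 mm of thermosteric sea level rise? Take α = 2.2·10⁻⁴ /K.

ΔT ≈ 0.40 K

ΔT = Δh/(αH) = 0.16 / (2.2×10⁻⁴ × 1800) ≈ 0.4040 K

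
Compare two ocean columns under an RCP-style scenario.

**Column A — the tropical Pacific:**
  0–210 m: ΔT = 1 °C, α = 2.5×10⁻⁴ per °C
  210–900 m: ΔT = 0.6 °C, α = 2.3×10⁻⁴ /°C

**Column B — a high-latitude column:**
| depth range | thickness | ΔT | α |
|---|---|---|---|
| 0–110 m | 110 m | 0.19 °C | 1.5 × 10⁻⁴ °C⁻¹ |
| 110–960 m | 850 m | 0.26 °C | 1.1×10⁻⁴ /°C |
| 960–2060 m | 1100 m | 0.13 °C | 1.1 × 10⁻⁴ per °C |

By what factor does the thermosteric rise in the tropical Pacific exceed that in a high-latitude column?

≈ 3.42×

A 2.5×10⁻⁴ × 1 × 210 = 0.05250 m
A 210–900 m: 0.6 × 2.3×10⁻⁴ × 690 = 0.09522 m
A total: 0.14772 m
B Layer 1: 1.5×10⁻⁴ × 110 × 0.19 = 0.003135 m
B Layer 2: 1.1×10⁻⁴ × 0.26 × 850 = 0.02431 m
B 1100 × 0.13 × 1.1×10⁻⁴ = 0.01573 m
B total: 0.043175 m
Ratio: 0.14772 / 0.043175 ≈ 3.421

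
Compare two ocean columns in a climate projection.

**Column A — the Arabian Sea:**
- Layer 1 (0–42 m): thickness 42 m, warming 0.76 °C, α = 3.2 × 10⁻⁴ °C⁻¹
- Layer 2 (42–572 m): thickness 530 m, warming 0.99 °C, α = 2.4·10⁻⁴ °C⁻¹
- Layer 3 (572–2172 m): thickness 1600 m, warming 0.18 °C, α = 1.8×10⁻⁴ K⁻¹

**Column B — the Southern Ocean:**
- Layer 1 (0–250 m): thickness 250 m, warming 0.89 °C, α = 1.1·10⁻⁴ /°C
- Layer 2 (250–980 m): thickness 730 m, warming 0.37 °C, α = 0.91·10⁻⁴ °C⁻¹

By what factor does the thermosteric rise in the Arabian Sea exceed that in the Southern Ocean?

A 0.76 × 42 × 3.2×10⁻⁴ = 0.0102144 m
A 42–572 m: 0.99 × 530 × 2.4×10⁻⁴ = 0.125928 m
A Layer 3: 1.8×10⁻⁴ × 1600 × 0.18 = 0.05184 m
A total: 0.1879824 m
B Layer 1: 0.89 × 250 × 1.1×10⁻⁴ = 0.024475 m
B 250–980 m: 0.91×10⁻⁴ × 730 × 0.37 = 0.0245791 m
B total: 0.0490541 m
Ratio: 0.1879824 / 0.0490541 ≈ 3.832

3.83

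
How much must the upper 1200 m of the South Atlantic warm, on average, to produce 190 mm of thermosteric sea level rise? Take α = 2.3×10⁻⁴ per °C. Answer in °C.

ΔT = Δh/(αH) = 0.19 / (2.3×10⁻⁴ × 1200) ≈ 0.6884 °C

ΔT ≈ 0.688 °C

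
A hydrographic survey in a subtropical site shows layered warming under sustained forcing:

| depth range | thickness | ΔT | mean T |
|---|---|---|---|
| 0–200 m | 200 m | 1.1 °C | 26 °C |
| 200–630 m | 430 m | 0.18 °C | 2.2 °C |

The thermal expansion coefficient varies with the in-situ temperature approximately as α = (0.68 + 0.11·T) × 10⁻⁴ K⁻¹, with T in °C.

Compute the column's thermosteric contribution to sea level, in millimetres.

about 85 mm

Layer 1: α = (0.68 + 0.11×26)×10⁻⁴ = 3.54×10⁻⁴ K⁻¹
Layer 2: α = (0.68 + 0.11×2.2)×10⁻⁴ = 0.922×10⁻⁴ K⁻¹
0–200 m: 200 × 3.54×10⁻⁴ × 1.1 = 0.07788 m
Layer 2: 430 × 0.922×10⁻⁴ × 0.18 = 0.00713628 m
Δh = 0.07788 + 0.00713628 = 0.08501628 m ≈ 85 mm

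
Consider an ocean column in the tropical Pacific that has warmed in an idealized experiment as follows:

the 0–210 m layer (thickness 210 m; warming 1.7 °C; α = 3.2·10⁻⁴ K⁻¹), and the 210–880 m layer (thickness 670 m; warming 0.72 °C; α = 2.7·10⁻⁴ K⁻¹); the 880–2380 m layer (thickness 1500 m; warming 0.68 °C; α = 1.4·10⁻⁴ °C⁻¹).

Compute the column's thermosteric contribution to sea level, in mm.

1.7 × 3.2×10⁻⁴ × 210 = 0.11424 m
Layer 2: 2.7×10⁻⁴ × 0.72 × 670 = 0.130248 m
880–2380 m: 1500 × 1.4×10⁻⁴ × 0.68 = 0.14280 m
Δh = 0.11424 + 0.130248 + 0.14280 = 0.387288 m

Δh ≈ 387 mm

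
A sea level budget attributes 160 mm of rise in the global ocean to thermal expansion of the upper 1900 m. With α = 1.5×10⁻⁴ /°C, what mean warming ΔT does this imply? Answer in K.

ΔT ≈ 0.561 K

ΔT = Δh/(αH) = 0.16 / (1.5×10⁻⁴ × 1900) ≈ 0.5614 K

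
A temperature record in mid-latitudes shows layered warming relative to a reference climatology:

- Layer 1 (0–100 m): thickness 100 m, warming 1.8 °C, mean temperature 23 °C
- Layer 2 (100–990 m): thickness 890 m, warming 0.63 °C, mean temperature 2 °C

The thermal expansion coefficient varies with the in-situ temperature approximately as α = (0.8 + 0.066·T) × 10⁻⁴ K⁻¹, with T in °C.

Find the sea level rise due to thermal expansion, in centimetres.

Δh = 9.4 cm

Layer 1: α = (0.8 + 0.066×23)×10⁻⁴ = 2.318×10⁻⁴ K⁻¹
Layer 2: α = (0.8 + 0.066×2)×10⁻⁴ = 0.932×10⁻⁴ K⁻¹
2.318×10⁻⁴ × 1.8 × 100 = 0.041724 m
0.63 × 890 × 0.932×10⁻⁴ = 0.05225724 m
Δh = 0.041724 + 0.05225724 = 0.09398124 m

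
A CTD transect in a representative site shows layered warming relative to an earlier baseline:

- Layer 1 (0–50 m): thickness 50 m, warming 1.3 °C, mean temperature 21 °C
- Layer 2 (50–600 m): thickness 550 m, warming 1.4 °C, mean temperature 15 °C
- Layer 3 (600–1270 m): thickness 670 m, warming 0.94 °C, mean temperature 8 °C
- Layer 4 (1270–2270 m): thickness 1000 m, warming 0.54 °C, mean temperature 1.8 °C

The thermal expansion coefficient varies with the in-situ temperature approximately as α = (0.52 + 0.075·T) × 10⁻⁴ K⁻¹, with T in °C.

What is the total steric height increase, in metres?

Layer 1: α = (0.52 + 0.075×21)×10⁻⁴ = 2.095×10⁻⁴ K⁻¹
Layer 2: α = (0.52 + 0.075×15)×10⁻⁴ = 1.645×10⁻⁴ K⁻¹
Layer 3: α = (0.52 + 0.075×8)×10⁻⁴ = 1.12×10⁻⁴ K⁻¹
Layer 4: α = (0.52 + 0.075×1.8)×10⁻⁴ = 0.655×10⁻⁴ K⁻¹
1.3 × 50 × 2.095×10⁻⁴ = 0.0136175 m
50–600 m: 1.4 × 1.645×10⁻⁴ × 550 = 0.126665 m
Layer 3: 670 × 1.12×10⁻⁴ × 0.94 = 0.0705376 m
1270–2270 m: 1000 × 0.655×10⁻⁴ × 0.54 = 0.03537 m
Δh = 0.0136175 + 0.126665 + 0.0705376 + 0.03537 = 0.2461901 m ≈ 0.246 m

0.246 m of thermosteric rise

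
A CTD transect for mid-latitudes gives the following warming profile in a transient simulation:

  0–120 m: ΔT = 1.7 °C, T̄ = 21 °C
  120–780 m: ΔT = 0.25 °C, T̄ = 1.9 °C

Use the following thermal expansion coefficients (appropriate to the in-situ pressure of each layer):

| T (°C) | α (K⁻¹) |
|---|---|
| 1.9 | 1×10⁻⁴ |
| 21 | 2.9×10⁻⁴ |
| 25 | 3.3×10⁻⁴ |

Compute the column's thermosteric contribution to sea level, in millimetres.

Layer 1 at 21 °C → α = 2.9×10⁻⁴ K⁻¹
Layer 2 at 1.9 °C → α = 1×10⁻⁴ K⁻¹
0–120 m: 120 × 1.7 × 2.9×10⁻⁴ = 0.05916 m
Layer 2: 0.25 × 660 × 1×10⁻⁴ = 0.01650 m
Δh = 0.05916 + 0.01650 = 0.07566 m

75.7 mm of thermosteric rise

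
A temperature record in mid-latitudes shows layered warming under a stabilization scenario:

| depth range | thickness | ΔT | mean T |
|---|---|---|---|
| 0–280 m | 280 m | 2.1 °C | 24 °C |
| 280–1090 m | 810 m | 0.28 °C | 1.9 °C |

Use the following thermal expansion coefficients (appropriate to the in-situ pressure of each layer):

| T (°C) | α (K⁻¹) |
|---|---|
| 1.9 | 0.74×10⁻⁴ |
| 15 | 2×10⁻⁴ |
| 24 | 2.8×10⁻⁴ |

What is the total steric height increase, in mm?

180 mm of thermosteric rise

Layer 1 at 24 °C → α = 2.8×10⁻⁴ K⁻¹
Layer 2 at 1.9 °C → α = 0.74×10⁻⁴ K⁻¹
2.8×10⁻⁴ × 280 × 2.1 = 0.16464 m
0.74×10⁻⁴ × 0.28 × 810 = 0.0167832 m
Δh = 0.16464 + 0.0167832 = 0.1814232 m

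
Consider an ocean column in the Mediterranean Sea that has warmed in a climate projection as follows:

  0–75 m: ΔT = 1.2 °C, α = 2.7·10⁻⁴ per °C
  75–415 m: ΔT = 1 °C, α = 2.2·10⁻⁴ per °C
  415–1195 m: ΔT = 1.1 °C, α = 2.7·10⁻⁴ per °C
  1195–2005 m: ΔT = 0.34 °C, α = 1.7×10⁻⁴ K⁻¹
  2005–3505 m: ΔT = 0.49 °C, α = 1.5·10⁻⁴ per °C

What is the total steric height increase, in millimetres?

Layer 1: 2.7×10⁻⁴ × 75 × 1.2 = 0.02430 m
Layer 2: 340 × 1 × 2.2×10⁻⁴ = 0.07480 m
Layer 3: 1.1 × 2.7×10⁻⁴ × 780 = 0.23166 m
1195–2005 m: 0.34 × 1.7×10⁻⁴ × 810 = 0.046818 m
Layer 5: 1.5×10⁻⁴ × 0.49 × 1500 = 0.11025 m
Δh = 0.02430 + 0.07480 + 0.23166 + 0.046818 + 0.11025 = 0.487828 m ≈ 488 mm

about 488 mm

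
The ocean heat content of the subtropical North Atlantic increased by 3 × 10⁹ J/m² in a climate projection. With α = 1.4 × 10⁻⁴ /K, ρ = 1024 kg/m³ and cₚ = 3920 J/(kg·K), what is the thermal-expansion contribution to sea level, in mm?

105 mm

Δh = αQ/(ρcₚ) = 1.4×10⁻⁴ × 3×10⁹ / (1024 × 3920) ≈ 0.10463 m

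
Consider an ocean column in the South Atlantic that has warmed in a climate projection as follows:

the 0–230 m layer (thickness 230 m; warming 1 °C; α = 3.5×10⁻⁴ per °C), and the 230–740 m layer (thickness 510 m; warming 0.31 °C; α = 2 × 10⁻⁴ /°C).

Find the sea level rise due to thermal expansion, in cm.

Layer 1: 230 × 3.5×10⁻⁴ × 1 = 0.08050 m
Layer 2: 2×10⁻⁴ × 510 × 0.31 = 0.03162 m
Δh = 0.08050 + 0.03162 = 0.11212 m

11.2 cm of thermosteric rise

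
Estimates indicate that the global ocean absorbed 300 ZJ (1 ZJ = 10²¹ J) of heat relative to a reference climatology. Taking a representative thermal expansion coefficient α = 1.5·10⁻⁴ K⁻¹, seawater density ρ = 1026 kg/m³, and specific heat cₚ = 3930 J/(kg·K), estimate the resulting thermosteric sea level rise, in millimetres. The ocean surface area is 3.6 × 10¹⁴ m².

Per unit area: Q = 300×10²¹ / (3.6×10¹⁴) ≈ 8.333×10⁸ J/m²
Δh = αQ/(ρcₚ) = 1.5×10⁻⁴ × 8.333×10⁸ / (1026 × 3930) ≈ 0.030999 m

31.0 mm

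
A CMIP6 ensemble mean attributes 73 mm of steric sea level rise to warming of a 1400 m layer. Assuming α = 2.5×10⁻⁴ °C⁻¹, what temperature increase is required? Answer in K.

ΔT = Δh/(αH) = 0.073 / (2.5×10⁻⁴ × 1400) ≈ 0.2086 K

0.209 K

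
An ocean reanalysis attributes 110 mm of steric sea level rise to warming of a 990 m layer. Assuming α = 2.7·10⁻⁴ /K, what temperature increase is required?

ΔT = Δh/(αH) = 0.11 / (2.7×10⁻⁴ × 990) ≈ 0.4115 °C

about 0.41 °C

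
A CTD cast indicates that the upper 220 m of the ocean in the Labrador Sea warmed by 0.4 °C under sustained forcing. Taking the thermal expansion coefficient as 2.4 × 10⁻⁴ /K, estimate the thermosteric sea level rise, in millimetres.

Δh = 21.1 mm

Δh = αΔT·H = 2.4×10⁻⁴ × 0.4 × 220 = 0.02112 m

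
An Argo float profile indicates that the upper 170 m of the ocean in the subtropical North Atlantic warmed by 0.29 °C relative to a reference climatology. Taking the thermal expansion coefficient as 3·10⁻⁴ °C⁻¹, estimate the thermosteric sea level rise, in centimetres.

1.48 cm

Δh = αΔT·H = 3×10⁻⁴ × 0.29 × 170 = 0.01479 m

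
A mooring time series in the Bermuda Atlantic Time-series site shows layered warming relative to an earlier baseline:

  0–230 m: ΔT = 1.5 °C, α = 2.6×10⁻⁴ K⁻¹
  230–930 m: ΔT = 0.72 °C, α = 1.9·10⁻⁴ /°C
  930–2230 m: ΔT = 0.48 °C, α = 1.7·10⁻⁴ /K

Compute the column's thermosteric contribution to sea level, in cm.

Layer 1: 230 × 2.6×10⁻⁴ × 1.5 = 0.08970 m
230–930 m: 0.72 × 700 × 1.9×10⁻⁴ = 0.09576 m
Layer 3: 1300 × 0.48 × 1.7×10⁻⁴ = 0.10608 m
Δh = 0.08970 + 0.09576 + 0.10608 = 0.29154 m

Δh ≈ 29 cm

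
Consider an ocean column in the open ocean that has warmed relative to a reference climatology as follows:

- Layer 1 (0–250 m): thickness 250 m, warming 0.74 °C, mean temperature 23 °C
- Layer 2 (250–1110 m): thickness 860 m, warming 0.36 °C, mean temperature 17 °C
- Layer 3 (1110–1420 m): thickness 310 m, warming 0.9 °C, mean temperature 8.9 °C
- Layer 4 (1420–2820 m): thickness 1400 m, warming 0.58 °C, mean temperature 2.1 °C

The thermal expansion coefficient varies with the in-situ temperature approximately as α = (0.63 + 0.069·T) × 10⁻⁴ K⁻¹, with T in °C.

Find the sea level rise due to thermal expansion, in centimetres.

Layer 1: α = (0.63 + 0.069×23)×10⁻⁴ = 2.217×10⁻⁴ K⁻¹
Layer 2: α = (0.63 + 0.069×17)×10⁻⁴ = 1.803×10⁻⁴ K⁻¹
Layer 3: α = (0.63 + 0.069×8.9)×10⁻⁴ = 1.2441×10⁻⁴ K⁻¹
Layer 4: α = (0.63 + 0.069×2.1)×10⁻⁴ = 0.7749×10⁻⁴ K⁻¹
2.217×10⁻⁴ × 250 × 0.74 = 0.0410145 m
Layer 2: 860 × 0.36 × 1.803×10⁻⁴ = 0.05582088 m
310 × 0.9 × 1.2441×10⁻⁴ = 0.03471039 m
0.58 × 1400 × 0.7749×10⁻⁴ = 0.06292188 m
Δh = 0.0410145 + 0.05582088 + 0.03471039 + 0.06292188 = 0.19446765 m ≈ 19 cm

19 cm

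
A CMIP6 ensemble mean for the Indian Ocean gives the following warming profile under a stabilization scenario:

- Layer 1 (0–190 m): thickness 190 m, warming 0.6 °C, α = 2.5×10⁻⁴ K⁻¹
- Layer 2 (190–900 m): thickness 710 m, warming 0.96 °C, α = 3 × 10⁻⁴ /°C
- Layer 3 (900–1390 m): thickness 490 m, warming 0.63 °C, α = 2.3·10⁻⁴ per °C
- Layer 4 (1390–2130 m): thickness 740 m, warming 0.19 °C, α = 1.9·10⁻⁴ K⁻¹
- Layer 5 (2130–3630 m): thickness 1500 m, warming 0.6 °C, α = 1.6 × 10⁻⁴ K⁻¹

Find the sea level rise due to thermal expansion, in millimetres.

0–190 m: 190 × 2.5×10⁻⁴ × 0.6 = 0.02850 m
190–900 m: 0.96 × 710 × 3×10⁻⁴ = 0.20448 m
2.3×10⁻⁴ × 0.63 × 490 = 0.071001 m
0.19 × 740 × 1.9×10⁻⁴ = 0.026714 m
2130–3630 m: 1500 × 1.6×10⁻⁴ × 0.6 = 0.14400 m
Δh = 0.02850 + 0.20448 + 0.071001 + 0.026714 + 0.14400 = 0.474695 m

475 mm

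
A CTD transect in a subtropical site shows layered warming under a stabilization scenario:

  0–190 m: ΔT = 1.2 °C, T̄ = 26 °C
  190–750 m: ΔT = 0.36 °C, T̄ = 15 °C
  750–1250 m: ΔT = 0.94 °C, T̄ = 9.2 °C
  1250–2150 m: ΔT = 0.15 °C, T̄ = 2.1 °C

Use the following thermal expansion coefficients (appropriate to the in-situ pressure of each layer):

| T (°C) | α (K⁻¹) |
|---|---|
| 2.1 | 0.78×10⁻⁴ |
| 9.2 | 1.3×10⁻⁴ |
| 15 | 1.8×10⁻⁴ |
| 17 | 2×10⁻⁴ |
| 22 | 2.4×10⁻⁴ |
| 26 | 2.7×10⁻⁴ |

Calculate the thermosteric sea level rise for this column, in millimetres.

Layer 1 at 26 °C → α = 2.7×10⁻⁴ K⁻¹
Layer 2 at 15 °C → α = 1.8×10⁻⁴ K⁻¹
Layer 3 at 9.2 °C → α = 1.3×10⁻⁴ K⁻¹
Layer 4 at 2.1 °C → α = 0.78×10⁻⁴ K⁻¹
Layer 1: 190 × 1.2 × 2.7×10⁻⁴ = 0.06156 m
0.36 × 1.8×10⁻⁴ × 560 = 0.036288 m
750–1250 m: 1.3×10⁻⁴ × 0.94 × 500 = 0.06110 m
Layer 4: 0.78×10⁻⁴ × 900 × 0.15 = 0.01053 m
Δh = 0.06156 + 0.036288 + 0.06110 + 0.01053 = 0.169478 m

Δh ≈ 170 mm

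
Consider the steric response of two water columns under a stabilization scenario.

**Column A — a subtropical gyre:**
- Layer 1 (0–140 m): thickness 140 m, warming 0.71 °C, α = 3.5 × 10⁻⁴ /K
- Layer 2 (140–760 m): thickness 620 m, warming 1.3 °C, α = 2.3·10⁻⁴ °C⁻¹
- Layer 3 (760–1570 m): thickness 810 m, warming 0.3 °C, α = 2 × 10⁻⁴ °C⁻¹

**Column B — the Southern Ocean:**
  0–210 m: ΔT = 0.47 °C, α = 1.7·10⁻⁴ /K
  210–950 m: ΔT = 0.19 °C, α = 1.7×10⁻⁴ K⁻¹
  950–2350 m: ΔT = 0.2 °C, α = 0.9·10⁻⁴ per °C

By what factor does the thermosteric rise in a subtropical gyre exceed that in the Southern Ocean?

A Layer 1: 0.71 × 140 × 3.5×10⁻⁴ = 0.03479 m
A 1.3 × 2.3×10⁻⁴ × 620 = 0.18538 m
A Layer 3: 2×10⁻⁴ × 810 × 0.3 = 0.04860 m
A total: 0.26877 m
B Layer 1: 210 × 0.47 × 1.7×10⁻⁴ = 0.016779 m
B 740 × 1.7×10⁻⁴ × 0.19 = 0.023902 m
B 950–2350 m: 0.2 × 1400 × 0.9×10⁻⁴ = 0.02520 m
B total: 0.065881 m
Ratio: 0.26877 / 0.065881 ≈ 4.080

4.1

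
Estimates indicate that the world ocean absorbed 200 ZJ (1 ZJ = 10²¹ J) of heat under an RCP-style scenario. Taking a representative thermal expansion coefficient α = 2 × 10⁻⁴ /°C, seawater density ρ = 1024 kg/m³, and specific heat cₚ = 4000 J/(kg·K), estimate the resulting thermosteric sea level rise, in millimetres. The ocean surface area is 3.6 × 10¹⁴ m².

Δh = 27.1 mm

Per unit area: Q = 200×10²¹ / (3.6×10¹⁴) ≈ 5.556×10⁸ J/m²
Δh = αQ/(ρcₚ) = 2×10⁻⁴ × 5.556×10⁸ / (1024 × 4000) ≈ 0.027129 m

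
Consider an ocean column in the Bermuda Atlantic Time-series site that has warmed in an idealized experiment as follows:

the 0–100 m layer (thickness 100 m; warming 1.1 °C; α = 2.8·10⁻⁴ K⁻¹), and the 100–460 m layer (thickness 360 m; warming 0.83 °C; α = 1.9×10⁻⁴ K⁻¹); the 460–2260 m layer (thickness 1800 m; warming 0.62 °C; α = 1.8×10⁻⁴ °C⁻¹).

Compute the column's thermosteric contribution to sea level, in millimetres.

100 × 2.8×10⁻⁴ × 1.1 = 0.03080 m
1.9×10⁻⁴ × 0.83 × 360 = 0.056772 m
460–2260 m: 0.62 × 1800 × 1.8×10⁻⁴ = 0.20088 m
Δh = 0.03080 + 0.056772 + 0.20088 = 0.288452 m ≈ 288 mm

Δh ≈ 288 mm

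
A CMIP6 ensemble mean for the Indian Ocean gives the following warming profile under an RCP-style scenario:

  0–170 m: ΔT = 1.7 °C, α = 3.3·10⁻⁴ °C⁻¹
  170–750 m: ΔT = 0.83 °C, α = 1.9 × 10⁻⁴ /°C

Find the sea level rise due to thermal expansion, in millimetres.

187 mm of thermosteric rise

Layer 1: 170 × 3.3×10⁻⁴ × 1.7 = 0.09537 m
170–750 m: 580 × 1.9×10⁻⁴ × 0.83 = 0.091466 m
Δh = 0.09537 + 0.091466 = 0.186836 m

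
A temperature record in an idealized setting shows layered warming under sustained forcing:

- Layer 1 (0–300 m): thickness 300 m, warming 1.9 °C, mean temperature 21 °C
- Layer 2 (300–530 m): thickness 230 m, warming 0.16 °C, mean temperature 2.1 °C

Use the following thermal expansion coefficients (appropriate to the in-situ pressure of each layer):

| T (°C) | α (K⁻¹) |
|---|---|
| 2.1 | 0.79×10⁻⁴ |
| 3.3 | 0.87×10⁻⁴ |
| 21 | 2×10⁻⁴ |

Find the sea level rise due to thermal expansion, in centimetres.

Δh ≈ 12 cm

Layer 1 at 21 °C → α = 2×10⁻⁴ K⁻¹
Layer 2 at 2.1 °C → α = 0.79×10⁻⁴ K⁻¹
Layer 1: 1.9 × 2×10⁻⁴ × 300 = 0.11400 m
300–530 m: 0.79×10⁻⁴ × 230 × 0.16 = 0.0029072 m
Δh = 0.11400 + 0.0029072 = 0.1169072 m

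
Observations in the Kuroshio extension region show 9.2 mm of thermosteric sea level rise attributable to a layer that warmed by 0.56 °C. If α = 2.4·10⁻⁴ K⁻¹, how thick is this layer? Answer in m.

H = Δh/(αΔT) = 0.0092 / (2.4×10⁻⁴ × 0.56) ≈ 68.45 m

H ≈ 68.5 m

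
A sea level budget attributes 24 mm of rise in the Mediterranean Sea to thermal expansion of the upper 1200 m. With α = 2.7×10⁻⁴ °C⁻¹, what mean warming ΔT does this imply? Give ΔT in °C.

about 0.0741 °C

ΔT = Δh/(αH) = 0.024 / (2.7×10⁻⁴ × 1200) ≈ 0.07407 °C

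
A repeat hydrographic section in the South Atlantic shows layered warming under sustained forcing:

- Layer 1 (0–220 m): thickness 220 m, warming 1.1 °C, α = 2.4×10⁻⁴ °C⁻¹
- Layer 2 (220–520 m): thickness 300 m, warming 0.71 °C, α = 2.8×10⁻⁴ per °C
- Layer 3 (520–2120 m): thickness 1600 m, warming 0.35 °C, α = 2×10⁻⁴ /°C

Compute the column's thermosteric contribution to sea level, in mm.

Layer 1: 2.4×10⁻⁴ × 220 × 1.1 = 0.05808 m
0.71 × 300 × 2.8×10⁻⁴ = 0.05964 m
2×10⁻⁴ × 1600 × 0.35 = 0.11200 m
Δh = 0.05808 + 0.05964 + 0.11200 = 0.22972 m ≈ 230 mm

230 mm of thermosteric rise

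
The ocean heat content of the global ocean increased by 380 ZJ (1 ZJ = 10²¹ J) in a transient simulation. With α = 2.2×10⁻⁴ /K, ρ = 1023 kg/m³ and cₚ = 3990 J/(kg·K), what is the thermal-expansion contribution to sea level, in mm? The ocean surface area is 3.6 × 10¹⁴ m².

Per unit area: Q = 380×10²¹ / (3.6×10¹⁴) ≈ 1.056×10⁹ J/m²
Δh = αQ/(ρcₚ) = 2.2×10⁻⁴ × 1.056×10⁹ / (1023 × 3990) ≈ 0.056916 m

56.9 mm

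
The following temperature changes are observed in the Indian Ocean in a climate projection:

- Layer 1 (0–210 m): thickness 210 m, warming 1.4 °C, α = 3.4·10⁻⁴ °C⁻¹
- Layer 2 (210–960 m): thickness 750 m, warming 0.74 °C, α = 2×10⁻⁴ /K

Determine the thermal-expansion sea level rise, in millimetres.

Layer 1: 3.4×10⁻⁴ × 1.4 × 210 = 0.09996 m
2×10⁻⁴ × 750 × 0.74 = 0.11100 m
Δh = 0.09996 + 0.11100 = 0.21096 m ≈ 210 mm

210 mm of thermosteric rise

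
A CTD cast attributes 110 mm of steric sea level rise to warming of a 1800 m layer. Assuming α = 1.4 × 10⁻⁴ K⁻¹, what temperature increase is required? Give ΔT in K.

ΔT = Δh/(αH) = 0.11 / (1.4×10⁻⁴ × 1800) ≈ 0.4365 K

ΔT ≈ 0.44 K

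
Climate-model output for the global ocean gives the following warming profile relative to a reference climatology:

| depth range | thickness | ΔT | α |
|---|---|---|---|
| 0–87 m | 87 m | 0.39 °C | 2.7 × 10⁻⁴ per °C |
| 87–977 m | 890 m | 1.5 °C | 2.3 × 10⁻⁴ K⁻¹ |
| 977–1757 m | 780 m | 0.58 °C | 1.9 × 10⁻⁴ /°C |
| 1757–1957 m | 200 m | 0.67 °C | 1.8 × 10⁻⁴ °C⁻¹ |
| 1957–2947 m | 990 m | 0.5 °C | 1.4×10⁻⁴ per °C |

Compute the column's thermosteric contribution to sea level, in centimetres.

0–87 m: 0.39 × 87 × 2.7×10⁻⁴ = 0.0091611 m
2.3×10⁻⁴ × 1.5 × 890 = 0.30705 m
977–1757 m: 780 × 0.58 × 1.9×10⁻⁴ = 0.085956 m
0.67 × 1.8×10⁻⁴ × 200 = 0.02412 m
0.5 × 1.4×10⁻⁴ × 990 = 0.06930 m
Δh = 0.0091611 + 0.30705 + 0.085956 + 0.02412 + 0.06930 = 0.4955871 m

49.6 cm of thermosteric rise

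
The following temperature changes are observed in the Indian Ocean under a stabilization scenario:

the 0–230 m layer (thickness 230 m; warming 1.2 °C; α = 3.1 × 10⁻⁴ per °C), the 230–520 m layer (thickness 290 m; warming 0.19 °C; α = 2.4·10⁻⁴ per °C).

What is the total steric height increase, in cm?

0–230 m: 3.1×10⁻⁴ × 1.2 × 230 = 0.08556 m
230–520 m: 290 × 2.4×10⁻⁴ × 0.19 = 0.013224 m
Δh = 0.08556 + 0.013224 = 0.098784 m

about 9.88 cm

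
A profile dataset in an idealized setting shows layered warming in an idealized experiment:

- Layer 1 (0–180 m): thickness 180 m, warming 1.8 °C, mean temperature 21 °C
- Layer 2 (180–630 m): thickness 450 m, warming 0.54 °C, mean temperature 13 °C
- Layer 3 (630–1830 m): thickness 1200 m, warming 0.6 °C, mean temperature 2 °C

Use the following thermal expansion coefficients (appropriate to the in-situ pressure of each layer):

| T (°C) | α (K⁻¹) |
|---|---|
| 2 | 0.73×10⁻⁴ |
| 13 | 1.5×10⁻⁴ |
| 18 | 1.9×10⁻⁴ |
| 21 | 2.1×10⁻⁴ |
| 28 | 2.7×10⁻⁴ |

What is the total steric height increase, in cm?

Layer 1 at 21 °C → α = 2.1×10⁻⁴ K⁻¹
Layer 2 at 13 °C → α = 1.5×10⁻⁴ K⁻¹
Layer 3 at 2 °C → α = 0.73×10⁻⁴ K⁻¹
180 × 2.1×10⁻⁴ × 1.8 = 0.06804 m
450 × 1.5×10⁻⁴ × 0.54 = 0.03645 m
630–1830 m: 0.73×10⁻⁴ × 0.6 × 1200 = 0.05256 m
Δh = 0.06804 + 0.03645 + 0.05256 = 0.15705 m

Δh = 15.7 cm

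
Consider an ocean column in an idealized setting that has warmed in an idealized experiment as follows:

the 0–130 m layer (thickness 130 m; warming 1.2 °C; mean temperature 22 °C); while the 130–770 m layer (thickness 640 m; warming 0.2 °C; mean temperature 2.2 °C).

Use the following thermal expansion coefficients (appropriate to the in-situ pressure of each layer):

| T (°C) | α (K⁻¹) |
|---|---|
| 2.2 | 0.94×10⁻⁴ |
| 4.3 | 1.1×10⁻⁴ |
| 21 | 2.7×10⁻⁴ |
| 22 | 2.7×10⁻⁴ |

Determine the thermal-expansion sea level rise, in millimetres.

Layer 1 at 22 °C → α = 2.7×10⁻⁴ K⁻¹
Layer 2 at 2.2 °C → α = 0.94×10⁻⁴ K⁻¹
1.2 × 2.7×10⁻⁴ × 130 = 0.04212 m
0.2 × 640 × 0.94×10⁻⁴ = 0.012032 m
Δh = 0.04212 + 0.012032 = 0.054152 m

about 54.2 mm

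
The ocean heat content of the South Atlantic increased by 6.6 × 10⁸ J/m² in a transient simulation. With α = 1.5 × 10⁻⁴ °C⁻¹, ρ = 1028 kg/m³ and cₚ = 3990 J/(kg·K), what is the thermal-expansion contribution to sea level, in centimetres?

Δh = αQ/(ρcₚ) = 1.5×10⁻⁴ × 6.6×10⁸ / (1028 × 3990) ≈ 0.024136 m

about 2.41 cm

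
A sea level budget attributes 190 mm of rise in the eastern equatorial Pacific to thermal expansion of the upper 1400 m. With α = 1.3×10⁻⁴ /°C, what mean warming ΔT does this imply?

about 1.04 K

ΔT = Δh/(αH) = 0.19 / (1.3×10⁻⁴ × 1400) ≈ 1.044 K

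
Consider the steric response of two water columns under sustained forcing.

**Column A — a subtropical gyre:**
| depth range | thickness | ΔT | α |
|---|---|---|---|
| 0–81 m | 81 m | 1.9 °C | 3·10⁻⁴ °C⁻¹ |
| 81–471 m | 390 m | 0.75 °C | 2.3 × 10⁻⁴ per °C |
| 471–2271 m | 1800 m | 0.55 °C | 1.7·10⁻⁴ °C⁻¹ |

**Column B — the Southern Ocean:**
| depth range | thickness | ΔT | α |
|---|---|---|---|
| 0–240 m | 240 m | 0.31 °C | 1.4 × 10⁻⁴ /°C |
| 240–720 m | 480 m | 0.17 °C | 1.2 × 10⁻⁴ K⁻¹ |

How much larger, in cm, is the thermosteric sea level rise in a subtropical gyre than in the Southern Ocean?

26.2 cm

A 0–81 m: 81 × 3×10⁻⁴ × 1.9 = 0.04617 m
A 0.75 × 2.3×10⁻⁴ × 390 = 0.067275 m
A Layer 3: 1.7×10⁻⁴ × 0.55 × 1800 = 0.16830 m
A total: 0.281745 m
B Layer 1: 240 × 0.31 × 1.4×10⁻⁴ = 0.010416 m
B Layer 2: 480 × 1.2×10⁻⁴ × 0.17 = 0.009792 m
B total: 0.020208 m
Difference: 0.281745 − 0.020208 = 0.261537 m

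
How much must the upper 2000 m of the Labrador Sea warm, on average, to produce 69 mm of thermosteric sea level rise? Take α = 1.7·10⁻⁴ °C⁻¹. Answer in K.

ΔT = Δh/(αH) = 0.069 / (1.7×10⁻⁴ × 2000) ≈ 0.2029 K

ΔT ≈ 0.203 K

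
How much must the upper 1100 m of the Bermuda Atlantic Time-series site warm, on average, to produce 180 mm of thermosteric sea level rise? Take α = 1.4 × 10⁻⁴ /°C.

ΔT = Δh/(αH) = 0.18 / (1.4×10⁻⁴ × 1100) ≈ 1.169 K

1.17 K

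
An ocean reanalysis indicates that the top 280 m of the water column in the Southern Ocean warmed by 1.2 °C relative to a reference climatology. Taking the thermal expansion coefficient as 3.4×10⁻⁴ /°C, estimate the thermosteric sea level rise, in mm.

Δh = αΔT·H = 3.4×10⁻⁴ × 1.2 × 280 = 0.11424 m

114 mm of thermosteric rise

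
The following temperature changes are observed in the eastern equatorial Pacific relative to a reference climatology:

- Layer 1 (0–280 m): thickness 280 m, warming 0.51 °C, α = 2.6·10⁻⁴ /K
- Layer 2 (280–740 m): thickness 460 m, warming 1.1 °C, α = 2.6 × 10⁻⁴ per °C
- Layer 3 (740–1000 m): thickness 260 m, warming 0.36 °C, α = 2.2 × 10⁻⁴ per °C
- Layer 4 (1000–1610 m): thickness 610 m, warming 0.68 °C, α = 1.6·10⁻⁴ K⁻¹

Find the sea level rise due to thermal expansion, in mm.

256 mm

0–280 m: 280 × 2.6×10⁻⁴ × 0.51 = 0.037128 m
Layer 2: 460 × 2.6×10⁻⁴ × 1.1 = 0.13156 m
740–1000 m: 2.2×10⁻⁴ × 0.36 × 260 = 0.020592 m
1000–1610 m: 1.6×10⁻⁴ × 610 × 0.68 = 0.066368 m
Δh = 0.037128 + 0.13156 + 0.020592 + 0.066368 = 0.255648 m ≈ 256 mm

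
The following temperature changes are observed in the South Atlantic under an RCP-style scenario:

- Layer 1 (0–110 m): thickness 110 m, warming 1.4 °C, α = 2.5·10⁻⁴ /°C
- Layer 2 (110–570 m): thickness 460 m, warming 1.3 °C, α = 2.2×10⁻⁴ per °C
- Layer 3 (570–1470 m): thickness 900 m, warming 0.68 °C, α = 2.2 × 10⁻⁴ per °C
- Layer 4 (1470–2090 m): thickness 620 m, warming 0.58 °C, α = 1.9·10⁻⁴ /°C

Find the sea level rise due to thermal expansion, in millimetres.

1.4 × 2.5×10⁻⁴ × 110 = 0.03850 m
460 × 2.2×10⁻⁴ × 1.3 = 0.13156 m
570–1470 m: 900 × 2.2×10⁻⁴ × 0.68 = 0.13464 m
1470–2090 m: 0.58 × 1.9×10⁻⁴ × 620 = 0.068324 m
Δh = 0.03850 + 0.13156 + 0.13464 + 0.068324 = 0.373024 m

about 373 mm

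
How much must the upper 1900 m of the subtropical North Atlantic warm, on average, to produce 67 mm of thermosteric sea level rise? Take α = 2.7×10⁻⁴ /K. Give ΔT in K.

0.131 K

ΔT = Δh/(αH) = 0.067 / (2.7×10⁻⁴ × 1900) ≈ 0.1306 K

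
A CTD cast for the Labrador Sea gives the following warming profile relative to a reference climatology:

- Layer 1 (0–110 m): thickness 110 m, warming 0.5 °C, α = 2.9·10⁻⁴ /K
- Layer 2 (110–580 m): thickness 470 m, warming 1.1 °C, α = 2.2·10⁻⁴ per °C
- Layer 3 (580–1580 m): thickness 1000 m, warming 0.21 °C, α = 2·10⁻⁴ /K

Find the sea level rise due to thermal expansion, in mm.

Layer 1: 2.9×10⁻⁴ × 110 × 0.5 = 0.01595 m
Layer 2: 2.2×10⁻⁴ × 1.1 × 470 = 0.11374 m
580–1580 m: 2×10⁻⁴ × 1000 × 0.21 = 0.04200 m
Δh = 0.01595 + 0.11374 + 0.04200 = 0.17169 m

Δh = 172 mm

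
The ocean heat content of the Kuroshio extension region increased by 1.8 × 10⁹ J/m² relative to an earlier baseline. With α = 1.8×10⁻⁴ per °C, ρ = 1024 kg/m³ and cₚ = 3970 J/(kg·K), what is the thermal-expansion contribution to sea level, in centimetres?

Δh = αQ/(ρcₚ) = 1.8×10⁻⁴ × 1.8×10⁹ / (1024 × 3970) ≈ 0.079699 m

7.97 cm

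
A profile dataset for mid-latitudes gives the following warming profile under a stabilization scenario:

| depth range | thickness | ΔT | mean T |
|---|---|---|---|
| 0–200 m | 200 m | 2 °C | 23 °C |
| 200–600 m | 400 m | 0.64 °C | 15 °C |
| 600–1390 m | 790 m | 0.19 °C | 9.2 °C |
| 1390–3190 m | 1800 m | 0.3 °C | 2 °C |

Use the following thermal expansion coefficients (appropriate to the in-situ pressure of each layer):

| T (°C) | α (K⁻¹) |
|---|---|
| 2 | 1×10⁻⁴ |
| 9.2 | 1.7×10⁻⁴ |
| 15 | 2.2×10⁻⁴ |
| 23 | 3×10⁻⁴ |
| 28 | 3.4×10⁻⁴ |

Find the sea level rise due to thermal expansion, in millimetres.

Layer 1 at 23 °C → α = 3×10⁻⁴ K⁻¹
Layer 2 at 15 °C → α = 2.2×10⁻⁴ K⁻¹
Layer 3 at 9.2 °C → α = 1.7×10⁻⁴ K⁻¹
Layer 4 at 2 °C → α = 1×10⁻⁴ K⁻¹
0–200 m: 200 × 3×10⁻⁴ × 2 = 0.12000 m
Layer 2: 2.2×10⁻⁴ × 400 × 0.64 = 0.05632 m
790 × 0.19 × 1.7×10⁻⁴ = 0.025517 m
1390–3190 m: 1×10⁻⁴ × 1800 × 0.3 = 0.05400 m
Δh = 0.12000 + 0.05632 + 0.025517 + 0.05400 = 0.255837 m ≈ 256 mm

Δh ≈ 256 mm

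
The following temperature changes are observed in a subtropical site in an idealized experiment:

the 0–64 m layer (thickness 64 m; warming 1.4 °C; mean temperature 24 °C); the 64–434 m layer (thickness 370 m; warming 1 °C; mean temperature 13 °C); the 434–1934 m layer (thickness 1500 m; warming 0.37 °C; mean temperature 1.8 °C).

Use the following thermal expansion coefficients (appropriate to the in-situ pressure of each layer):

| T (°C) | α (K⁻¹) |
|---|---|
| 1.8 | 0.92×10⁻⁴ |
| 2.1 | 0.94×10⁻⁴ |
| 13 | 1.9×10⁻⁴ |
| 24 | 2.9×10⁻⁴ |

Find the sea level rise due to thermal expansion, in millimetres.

Δh ≈ 150 mm

Layer 1 at 24 °C → α = 2.9×10⁻⁴ K⁻¹
Layer 2 at 13 °C → α = 1.9×10⁻⁴ K⁻¹
Layer 3 at 1.8 °C → α = 0.92×10⁻⁴ K⁻¹
2.9×10⁻⁴ × 1.4 × 64 = 0.025984 m
370 × 1.9×10⁻⁴ × 1 = 0.07030 m
0.37 × 1500 × 0.92×10⁻⁴ = 0.05106 m
Δh = 0.025984 + 0.07030 + 0.05106 = 0.147344 m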